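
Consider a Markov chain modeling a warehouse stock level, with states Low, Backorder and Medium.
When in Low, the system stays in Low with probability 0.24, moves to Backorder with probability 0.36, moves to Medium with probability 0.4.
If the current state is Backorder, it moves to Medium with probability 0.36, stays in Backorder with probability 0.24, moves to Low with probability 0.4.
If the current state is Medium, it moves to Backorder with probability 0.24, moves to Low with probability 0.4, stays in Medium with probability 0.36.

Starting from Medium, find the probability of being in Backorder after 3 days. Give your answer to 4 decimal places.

0.2803

Propagate the distribution vector 3 days from Medium.
After 0 days: (0.0000, 0.0000, 1.0000)
After 1 day: (0.4000, 0.2400, 0.3600)
After 2 days: (0.3360, 0.2880, 0.3760)
After 3 days: (0.3462, 0.2803, 0.3734)
P(in Backorder after 3 days) = 0.2803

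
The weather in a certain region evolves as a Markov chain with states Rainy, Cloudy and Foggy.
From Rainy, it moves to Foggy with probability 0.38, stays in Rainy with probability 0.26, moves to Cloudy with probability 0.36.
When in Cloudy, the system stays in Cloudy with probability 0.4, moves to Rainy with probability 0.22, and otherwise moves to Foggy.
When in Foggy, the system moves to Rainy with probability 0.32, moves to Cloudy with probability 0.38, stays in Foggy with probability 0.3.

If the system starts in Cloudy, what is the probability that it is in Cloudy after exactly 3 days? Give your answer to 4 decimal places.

Propagate the distribution vector 3 days from Cloudy.
After 0 days: (0.0000, 1.0000, 0.0000)
After 1 day: (0.2200, 0.4000, 0.3800)
After 2 days: (0.2668, 0.3836, 0.3496)
After 3 days: (0.2656, 0.3823, 0.3520)
P(in Cloudy after 3 days) = 0.3823

0.3823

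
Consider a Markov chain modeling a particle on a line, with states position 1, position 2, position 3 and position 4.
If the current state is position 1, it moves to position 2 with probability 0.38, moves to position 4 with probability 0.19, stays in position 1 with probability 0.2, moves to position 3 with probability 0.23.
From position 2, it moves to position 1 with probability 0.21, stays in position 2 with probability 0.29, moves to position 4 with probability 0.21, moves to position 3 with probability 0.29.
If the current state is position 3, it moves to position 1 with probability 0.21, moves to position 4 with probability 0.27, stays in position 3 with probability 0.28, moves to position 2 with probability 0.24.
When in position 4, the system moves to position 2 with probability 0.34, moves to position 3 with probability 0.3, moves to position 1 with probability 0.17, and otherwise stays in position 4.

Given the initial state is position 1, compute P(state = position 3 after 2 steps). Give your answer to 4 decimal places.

Propagate the distribution vector 2 steps from position 1.
After 0 steps: (1.0000, 0.0000, 0.0000, 0.0000)
After 1 step: (0.2000, 0.3800, 0.2300, 0.1900)
After 2 steps: (0.2004, 0.3060, 0.2776, 0.2160)
P(in position 3 after 2 steps) = 0.2776

0.2776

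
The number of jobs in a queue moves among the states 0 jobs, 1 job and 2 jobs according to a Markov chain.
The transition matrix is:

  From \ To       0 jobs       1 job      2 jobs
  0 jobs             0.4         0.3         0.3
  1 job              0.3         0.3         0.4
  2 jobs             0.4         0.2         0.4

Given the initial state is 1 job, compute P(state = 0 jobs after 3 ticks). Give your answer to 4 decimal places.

0.3740

Propagate the distribution vector 3 ticks from 1 job.
After 0 ticks: (0.0000, 1.0000, 0.0000)
After 1 tick: (0.3000, 0.3000, 0.4000)
After 2 ticks: (0.3700, 0.2600, 0.3700)
After 3 ticks: (0.3740, 0.2630, 0.3630)
P(in 0 jobs after 3 ticks) = 0.3740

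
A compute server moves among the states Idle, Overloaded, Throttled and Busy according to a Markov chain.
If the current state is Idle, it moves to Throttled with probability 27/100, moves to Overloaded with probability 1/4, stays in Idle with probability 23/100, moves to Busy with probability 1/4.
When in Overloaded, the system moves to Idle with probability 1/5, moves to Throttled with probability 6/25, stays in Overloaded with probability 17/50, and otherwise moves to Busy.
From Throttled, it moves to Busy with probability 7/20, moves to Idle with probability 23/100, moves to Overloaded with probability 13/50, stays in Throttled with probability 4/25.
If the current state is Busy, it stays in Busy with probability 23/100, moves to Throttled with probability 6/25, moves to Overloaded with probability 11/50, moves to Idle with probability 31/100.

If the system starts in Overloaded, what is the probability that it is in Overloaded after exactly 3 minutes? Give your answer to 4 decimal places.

0.2694

Propagate the distribution vector 3 minutes from Overloaded.
After 0 minutes: (0.0000, 1.0000, 0.0000, 0.0000)
After 1 minute: (0.2000, 0.3400, 0.2400, 0.2200)
After 2 minutes: (0.2374, 0.2764, 0.2268, 0.2594)
After 3 minutes: (0.2425, 0.2694, 0.2290, 0.2592)
P(in Overloaded after 3 minutes) = 0.2694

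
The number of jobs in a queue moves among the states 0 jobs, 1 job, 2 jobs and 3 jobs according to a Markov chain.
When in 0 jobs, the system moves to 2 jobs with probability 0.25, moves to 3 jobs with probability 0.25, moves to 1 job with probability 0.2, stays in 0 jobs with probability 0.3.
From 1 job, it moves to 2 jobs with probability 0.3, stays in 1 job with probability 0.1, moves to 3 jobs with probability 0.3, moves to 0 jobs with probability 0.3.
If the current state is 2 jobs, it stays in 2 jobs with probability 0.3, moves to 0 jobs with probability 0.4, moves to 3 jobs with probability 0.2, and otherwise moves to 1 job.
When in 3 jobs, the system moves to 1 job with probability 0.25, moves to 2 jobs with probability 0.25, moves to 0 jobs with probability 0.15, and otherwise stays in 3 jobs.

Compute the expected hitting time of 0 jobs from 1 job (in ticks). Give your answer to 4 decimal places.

3.5000

Let t(s) be the expected number of ticks to first reach 0 jobs from state s, with t(0 jobs) = 0. Conditioning on the first tick:
t(1 job) = 1 + 0.1·t(1 job) + 0.3·t(2 jobs) + 0.3·t(3 jobs)
t(2 jobs) = 1 + 0.1·t(1 job) + 0.3·t(2 jobs) + 0.2·t(3 jobs)
t(3 jobs) = 1 + 0.25·t(1 job) + 0.25·t(2 jobs) + 0.35·t(3 jobs)
Solving: t(1 job) = 3.5000, t(2 jobs) = 3.0926, t(3 jobs) = 4.0741.
Expected ticks from 1 job to 0 jobs: 3.5000.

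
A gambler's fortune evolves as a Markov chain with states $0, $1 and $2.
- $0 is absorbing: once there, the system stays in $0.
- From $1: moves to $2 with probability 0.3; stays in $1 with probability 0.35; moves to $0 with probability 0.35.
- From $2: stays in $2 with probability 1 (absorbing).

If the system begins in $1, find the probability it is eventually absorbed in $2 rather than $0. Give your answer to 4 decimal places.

0.4615

Let h(s) be the probability of absorption at $2 starting from transient state s. Then h($2) = 1 and h($0) = 0. By first-step analysis:
h($1) = 0.35·0 + 0.35·h($1) + 0.3·1
Solving: h($1) = 0.4615.
Starting from $1, the probability is 0.4615.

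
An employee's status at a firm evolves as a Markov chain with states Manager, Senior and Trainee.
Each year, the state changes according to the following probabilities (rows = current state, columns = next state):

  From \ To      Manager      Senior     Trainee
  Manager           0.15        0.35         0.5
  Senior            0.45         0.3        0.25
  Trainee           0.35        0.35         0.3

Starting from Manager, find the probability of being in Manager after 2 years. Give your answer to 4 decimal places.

0.3550

Sum over the intermediate state after 1 year:
P = P(Manager→Manager)·P(Manager→Manager) + P(Manager→Senior)·P(Senior→Manager) + P(Manager→Trainee)·P(Trainee→Manager)
  = 0.15×0.15 + 0.35×0.45 + 0.5×0.35
  = 0.0225 + 0.1575 + 0.1750 = 0.3550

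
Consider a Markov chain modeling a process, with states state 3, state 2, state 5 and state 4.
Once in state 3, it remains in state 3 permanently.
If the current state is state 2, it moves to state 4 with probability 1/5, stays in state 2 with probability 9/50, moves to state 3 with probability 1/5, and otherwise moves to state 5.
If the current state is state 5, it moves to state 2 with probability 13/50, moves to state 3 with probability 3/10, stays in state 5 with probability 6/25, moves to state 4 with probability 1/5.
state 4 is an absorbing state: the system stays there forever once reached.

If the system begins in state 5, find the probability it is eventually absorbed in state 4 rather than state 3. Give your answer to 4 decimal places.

0.4202

Let h(s) be the probability of absorption at state 4 starting from transient state s. Then h(state 4) = 1 and h(state 3) = 0. By first-step analysis:
h(state 2) = 0.2·0 + 0.18·h(state 2) + 0.42·h(state 5) + 0.2·1
h(state 5) = 0.3·0 + 0.26·h(state 2) + 0.24·h(state 5) + 0.2·1
Solving: h(state 2) = 0.4591, h(state 5) = 0.4202.
Starting from state 5, the probability is 0.4202.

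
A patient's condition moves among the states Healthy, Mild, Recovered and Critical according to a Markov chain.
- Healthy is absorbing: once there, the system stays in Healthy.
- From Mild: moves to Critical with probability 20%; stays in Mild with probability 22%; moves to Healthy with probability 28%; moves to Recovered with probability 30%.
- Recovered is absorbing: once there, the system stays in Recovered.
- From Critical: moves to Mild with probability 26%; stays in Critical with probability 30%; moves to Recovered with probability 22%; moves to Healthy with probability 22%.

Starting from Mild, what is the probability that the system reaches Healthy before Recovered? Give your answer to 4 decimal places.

Let h(s) be the probability of absorption at Healthy starting from transient state s. Then h(Healthy) = 1 and h(Recovered) = 0. By first-step analysis:
h(Mild) = 0.28·1 + 0.22·h(Mild) + 0.3·0 + 0.2·h(Critical)
h(Critical) = 0.22·1 + 0.26·h(Mild) + 0.22·0 + 0.3·h(Critical)
Solving: h(Mild) = 0.4858, h(Critical) = 0.4947.
Starting from Mild, the probability is 0.4858.

0.4858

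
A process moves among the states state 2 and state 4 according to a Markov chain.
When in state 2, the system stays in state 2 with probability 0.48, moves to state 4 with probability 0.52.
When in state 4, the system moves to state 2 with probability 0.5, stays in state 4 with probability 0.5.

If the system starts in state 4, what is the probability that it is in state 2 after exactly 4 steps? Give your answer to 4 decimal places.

Propagate the distribution vector 4 steps from state 4.
After 0 steps: (0.0000, 1.0000)
After 1 step: (0.5000, 0.5000)
After 2 steps: (0.4900, 0.5100)
After 3 steps: (0.4902, 0.5098)
After 4 steps: (0.4902, 0.5098)
P(in state 2 after 4 steps) = 0.4902

0.4902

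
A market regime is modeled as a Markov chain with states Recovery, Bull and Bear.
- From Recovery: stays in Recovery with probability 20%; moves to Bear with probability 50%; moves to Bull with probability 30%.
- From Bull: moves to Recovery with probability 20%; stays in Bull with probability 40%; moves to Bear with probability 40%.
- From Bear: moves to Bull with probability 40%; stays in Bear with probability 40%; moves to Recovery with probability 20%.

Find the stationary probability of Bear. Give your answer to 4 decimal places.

0.4200

Let the stationary distribution be π with π = πP and π_1 + π_2 + π_3 = 1.
π_1 = 0.2·π_1 + 0.2·π_2 + 0.2·π_3
π_2 = 0.3·π_1 + 0.4·π_2 + 0.4·π_3
Solving with the normalization constraint gives π = (0.2000, 0.3800, 0.4200).
So the stationary probability of Bear is 0.4200.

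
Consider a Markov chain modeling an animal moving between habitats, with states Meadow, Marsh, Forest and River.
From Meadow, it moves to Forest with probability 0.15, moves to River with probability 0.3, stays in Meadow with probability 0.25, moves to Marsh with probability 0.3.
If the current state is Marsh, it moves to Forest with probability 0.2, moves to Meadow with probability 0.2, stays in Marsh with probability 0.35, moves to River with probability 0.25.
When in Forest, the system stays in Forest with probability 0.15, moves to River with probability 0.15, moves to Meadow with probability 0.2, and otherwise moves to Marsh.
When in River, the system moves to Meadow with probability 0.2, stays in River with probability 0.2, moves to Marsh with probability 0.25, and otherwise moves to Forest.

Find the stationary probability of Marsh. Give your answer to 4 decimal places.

0.3486

Let the stationary distribution be π with π = πP and π_1 + π_2 + π_3 + π_4 = 1.
π_1 = 0.25·π_1 + 0.2·π_2 + 0.2·π_3 + 0.2·π_4
π_2 = 0.3·π_1 + 0.35·π_2 + 0.5·π_3 + 0.25·π_4
π_3 = 0.15·π_1 + 0.2·π_2 + 0.15·π_3 + 0.35·π_4
Solving with the normalization constraint gives π = (0.2105, 0.3486, 0.2130, 0.2278).
So the stationary probability of Marsh is 0.3486.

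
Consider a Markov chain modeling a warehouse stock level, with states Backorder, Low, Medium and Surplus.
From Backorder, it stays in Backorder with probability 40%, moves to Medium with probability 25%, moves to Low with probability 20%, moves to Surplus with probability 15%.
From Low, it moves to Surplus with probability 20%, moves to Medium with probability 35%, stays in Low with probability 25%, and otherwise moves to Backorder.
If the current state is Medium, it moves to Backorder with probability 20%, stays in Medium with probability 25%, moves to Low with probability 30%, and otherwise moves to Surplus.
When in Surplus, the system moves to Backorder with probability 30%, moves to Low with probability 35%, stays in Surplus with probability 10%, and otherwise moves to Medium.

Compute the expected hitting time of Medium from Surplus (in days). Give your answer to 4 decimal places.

3.6011

Let t(s) be the expected number of days to first reach Medium from state s, with t(Medium) = 0. Conditioning on the first day:
t(Backorder) = 1 + 0.4·t(Backorder) + 0.2·t(Low) + 0.15·t(Surplus)
t(Low) = 1 + 0.2·t(Backorder) + 0.25·t(Low) + 0.2·t(Surplus)
t(Surplus) = 1 + 0.3·t(Backorder) + 0.35·t(Low) + 0.1·t(Surplus)
Solving: t(Backorder) = 3.6565, t(Low) = 3.2687, t(Surplus) = 3.6011.
Expected days from Surplus to Medium: 3.6011.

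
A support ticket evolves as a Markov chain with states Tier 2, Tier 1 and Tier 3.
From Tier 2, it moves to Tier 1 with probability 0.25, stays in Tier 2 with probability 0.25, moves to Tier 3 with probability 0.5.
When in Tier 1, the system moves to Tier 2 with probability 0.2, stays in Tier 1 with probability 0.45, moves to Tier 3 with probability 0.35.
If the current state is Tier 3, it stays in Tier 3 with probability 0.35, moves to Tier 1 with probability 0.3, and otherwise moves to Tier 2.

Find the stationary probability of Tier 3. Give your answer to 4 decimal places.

0.3908

Let the stationary distribution be π with π = πP and π_1 + π_2 + π_3 = 1.
π_1 = 0.25·π_1 + 0.2·π_2 + 0.35·π_3
π_2 = 0.25·π_1 + 0.45·π_2 + 0.3·π_3
Solving with the normalization constraint gives π = (0.2722, 0.3369, 0.3908).
So the stationary probability of Tier 3 is 0.3908.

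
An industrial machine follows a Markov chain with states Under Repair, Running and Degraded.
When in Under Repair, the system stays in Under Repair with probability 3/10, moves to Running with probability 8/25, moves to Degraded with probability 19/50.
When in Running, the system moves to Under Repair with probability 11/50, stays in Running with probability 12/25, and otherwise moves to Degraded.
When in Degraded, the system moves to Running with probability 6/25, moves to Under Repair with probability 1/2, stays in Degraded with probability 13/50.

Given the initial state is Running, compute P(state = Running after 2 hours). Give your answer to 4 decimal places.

Sum over the intermediate state after 1 hour:
P = P(Running→Under Repair)·P(Under Repair→Running) + P(Running→Running)·P(Running→Running) + P(Running→Degraded)·P(Degraded→Running)
  = 0.22×0.32 + 0.48×0.48 + 0.3×0.24
  = 0.0704 + 0.2304 + 0.0720 = 0.3728

0.3728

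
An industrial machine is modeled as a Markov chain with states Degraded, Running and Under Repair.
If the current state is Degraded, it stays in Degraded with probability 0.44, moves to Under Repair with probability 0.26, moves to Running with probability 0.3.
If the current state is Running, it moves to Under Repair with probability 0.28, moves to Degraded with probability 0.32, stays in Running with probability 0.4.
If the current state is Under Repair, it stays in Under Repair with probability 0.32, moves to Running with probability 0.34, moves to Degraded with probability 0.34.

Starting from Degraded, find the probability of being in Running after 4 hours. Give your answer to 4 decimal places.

0.3459

Propagate the distribution vector 4 hours from Degraded.
After 0 hours: (1.0000, 0.0000, 0.0000)
After 1 hour: (0.4400, 0.3000, 0.2600)
After 2 hours: (0.3780, 0.3404, 0.2816)
After 3 hours: (0.3710, 0.3453, 0.2837)
After 4 hours: (0.3702, 0.3459, 0.2839)
P(in Running after 4 hours) = 0.3459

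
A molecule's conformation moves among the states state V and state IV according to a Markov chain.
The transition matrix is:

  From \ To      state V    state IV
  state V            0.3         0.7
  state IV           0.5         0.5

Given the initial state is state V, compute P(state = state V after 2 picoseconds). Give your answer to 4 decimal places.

Sum over the intermediate state after 1 picosecond:
P = P(state V→state V)·P(state V→state V) + P(state V→state IV)·P(state IV→state V)
  = 0.3×0.3 + 0.7×0.5
  = 0.0900 + 0.3500 = 0.4400

0.4400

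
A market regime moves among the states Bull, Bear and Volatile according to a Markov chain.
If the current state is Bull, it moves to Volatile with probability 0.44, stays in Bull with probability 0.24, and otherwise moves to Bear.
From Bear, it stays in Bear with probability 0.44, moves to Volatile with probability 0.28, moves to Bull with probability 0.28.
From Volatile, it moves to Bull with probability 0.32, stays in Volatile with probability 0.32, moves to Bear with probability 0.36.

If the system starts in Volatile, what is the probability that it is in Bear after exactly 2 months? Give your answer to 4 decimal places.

0.3760

Sum over the intermediate state after 1 month:
P = P(Volatile→Bull)·P(Bull→Bear) + P(Volatile→Bear)·P(Bear→Bear) + P(Volatile→Volatile)·P(Volatile→Bear)
  = 0.32×0.32 + 0.36×0.44 + 0.32×0.36
  = 0.1024 + 0.1584 + 0.1152 = 0.3760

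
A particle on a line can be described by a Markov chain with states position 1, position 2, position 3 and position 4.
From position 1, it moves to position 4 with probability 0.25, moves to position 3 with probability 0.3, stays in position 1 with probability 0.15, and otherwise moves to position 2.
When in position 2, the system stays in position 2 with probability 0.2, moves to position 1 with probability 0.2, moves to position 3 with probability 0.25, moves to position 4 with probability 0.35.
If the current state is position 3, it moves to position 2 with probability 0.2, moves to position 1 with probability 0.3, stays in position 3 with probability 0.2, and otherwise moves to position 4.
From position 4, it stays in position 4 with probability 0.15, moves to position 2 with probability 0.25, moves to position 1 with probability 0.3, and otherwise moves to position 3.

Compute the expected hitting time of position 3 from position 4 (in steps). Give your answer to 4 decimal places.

3.4779

Let t(s) be the expected number of steps to first reach position 3 from state s, with t(position 3) = 0. Conditioning on the first step:
t(position 1) = 1 + 0.15·t(position 1) + 0.3·t(position 2) + 0.25·t(position 4)
t(position 2) = 1 + 0.2·t(position 1) + 0.2·t(position 2) + 0.35·t(position 4)
t(position 4) = 1 + 0.3·t(position 1) + 0.25·t(position 2) + 0.15·t(position 4)
Solving: t(position 1) = 3.4851, t(position 2) = 3.6429, t(position 4) = 3.4779.
Expected steps from position 4 to position 3: 3.4779.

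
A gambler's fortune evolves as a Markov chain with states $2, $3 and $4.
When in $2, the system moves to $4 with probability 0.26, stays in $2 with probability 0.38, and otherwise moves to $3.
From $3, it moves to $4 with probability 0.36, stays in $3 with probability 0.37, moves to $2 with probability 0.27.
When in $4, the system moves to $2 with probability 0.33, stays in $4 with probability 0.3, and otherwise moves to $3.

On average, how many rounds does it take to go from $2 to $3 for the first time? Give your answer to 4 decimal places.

2.7570

Let t(s) be the expected number of rounds to first reach $3 from state s, with t($3) = 0. Conditioning on the first round:
t($2) = 1 + 0.38·t($2) + 0.26·t($4)
t($4) = 1 + 0.33·t($2) + 0.3·t($4)
Solving: t($2) = 2.7570, t($4) = 2.7283.
Expected rounds from $2 to $3: 2.7570.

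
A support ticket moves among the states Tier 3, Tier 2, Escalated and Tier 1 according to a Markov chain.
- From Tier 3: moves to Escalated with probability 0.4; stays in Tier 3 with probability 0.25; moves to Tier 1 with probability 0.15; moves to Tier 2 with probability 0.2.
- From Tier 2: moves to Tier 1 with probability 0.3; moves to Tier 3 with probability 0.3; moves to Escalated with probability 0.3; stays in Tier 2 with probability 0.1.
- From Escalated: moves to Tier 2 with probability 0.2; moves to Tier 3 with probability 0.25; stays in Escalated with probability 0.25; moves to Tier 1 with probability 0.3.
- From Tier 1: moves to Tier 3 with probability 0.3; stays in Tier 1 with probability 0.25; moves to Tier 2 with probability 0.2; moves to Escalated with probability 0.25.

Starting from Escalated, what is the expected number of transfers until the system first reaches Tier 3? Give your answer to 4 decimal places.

3.6580

Let t(s) be the expected number of transfers to first reach Tier 3 from state s, with t(Tier 3) = 0. Conditioning on the first transfer:
t(Tier 2) = 1 + 0.1·t(Tier 2) + 0.3·t(Escalated) + 0.3·t(Tier 1)
t(Escalated) = 1 + 0.2·t(Tier 2) + 0.25·t(Escalated) + 0.3·t(Tier 1)
t(Tier 1) = 1 + 0.2·t(Tier 2) + 0.25·t(Escalated) + 0.25·t(Tier 1)
Solving: t(Tier 2) = 3.4917, t(Escalated) = 3.6580, t(Tier 1) = 3.4838.
Expected transfers from Escalated to Tier 3: 3.6580.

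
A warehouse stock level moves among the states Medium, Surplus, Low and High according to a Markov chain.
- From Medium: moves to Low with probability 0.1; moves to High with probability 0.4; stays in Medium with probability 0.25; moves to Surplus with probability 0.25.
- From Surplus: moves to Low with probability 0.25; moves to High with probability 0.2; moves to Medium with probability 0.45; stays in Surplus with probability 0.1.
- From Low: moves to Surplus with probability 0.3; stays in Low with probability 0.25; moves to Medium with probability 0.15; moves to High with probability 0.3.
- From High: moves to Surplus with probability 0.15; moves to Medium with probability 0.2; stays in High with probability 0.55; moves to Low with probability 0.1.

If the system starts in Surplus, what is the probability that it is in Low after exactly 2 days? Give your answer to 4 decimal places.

Propagate the distribution vector 2 days from Surplus.
After 0 days: (0.0000, 1.0000, 0.0000, 0.0000)
After 1 day: (0.4500, 0.1000, 0.2500, 0.2000)
After 2 days: (0.2350, 0.2275, 0.1525, 0.3850)
P(in Low after 2 days) = 0.1525

0.1525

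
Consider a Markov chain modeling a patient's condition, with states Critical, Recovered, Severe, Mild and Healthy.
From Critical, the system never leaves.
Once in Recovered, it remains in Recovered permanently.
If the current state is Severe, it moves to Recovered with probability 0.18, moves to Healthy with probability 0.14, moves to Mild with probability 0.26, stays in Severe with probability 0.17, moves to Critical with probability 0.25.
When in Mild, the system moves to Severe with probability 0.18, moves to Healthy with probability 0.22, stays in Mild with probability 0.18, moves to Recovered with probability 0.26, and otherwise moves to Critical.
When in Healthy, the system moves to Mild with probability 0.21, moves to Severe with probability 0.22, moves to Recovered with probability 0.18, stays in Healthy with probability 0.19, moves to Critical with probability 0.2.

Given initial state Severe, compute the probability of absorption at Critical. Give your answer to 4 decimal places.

0.5263

Let h(s) be the probability of absorption at Critical starting from transient state s. Then h(Critical) = 1 and h(Recovered) = 0. By first-step analysis:
h(Severe) = 0.25·1 + 0.18·0 + 0.17·h(Severe) + 0.26·h(Mild) + 0.14·h(Healthy)
h(Mild) = 0.16·1 + 0.26·0 + 0.18·h(Severe) + 0.18·h(Mild) + 0.22·h(Healthy)
h(Healthy) = 0.2·1 + 0.18·0 + 0.22·h(Severe) + 0.21·h(Mild) + 0.19·h(Healthy)
Solving: h(Severe) = 0.5263, h(Mild) = 0.4463, h(Healthy) = 0.5056.
Starting from Severe, the probability is 0.5263.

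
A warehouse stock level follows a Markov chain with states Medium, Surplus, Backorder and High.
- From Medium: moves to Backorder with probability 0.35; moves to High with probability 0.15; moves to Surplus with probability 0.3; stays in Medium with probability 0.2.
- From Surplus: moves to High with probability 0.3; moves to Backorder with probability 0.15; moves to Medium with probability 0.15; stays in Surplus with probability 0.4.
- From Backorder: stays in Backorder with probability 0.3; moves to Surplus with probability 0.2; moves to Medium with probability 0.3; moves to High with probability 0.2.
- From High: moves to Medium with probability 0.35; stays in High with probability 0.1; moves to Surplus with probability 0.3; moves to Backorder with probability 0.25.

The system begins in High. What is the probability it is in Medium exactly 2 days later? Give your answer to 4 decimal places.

Propagate the distribution vector 2 days from High.
After 0 days: (0.0000, 0.0000, 0.0000, 1.0000)
After 1 day: (0.3500, 0.3000, 0.2500, 0.1000)
After 2 days: (0.2250, 0.3050, 0.2675, 0.2025)
P(in Medium after 2 days) = 0.2250

0.2250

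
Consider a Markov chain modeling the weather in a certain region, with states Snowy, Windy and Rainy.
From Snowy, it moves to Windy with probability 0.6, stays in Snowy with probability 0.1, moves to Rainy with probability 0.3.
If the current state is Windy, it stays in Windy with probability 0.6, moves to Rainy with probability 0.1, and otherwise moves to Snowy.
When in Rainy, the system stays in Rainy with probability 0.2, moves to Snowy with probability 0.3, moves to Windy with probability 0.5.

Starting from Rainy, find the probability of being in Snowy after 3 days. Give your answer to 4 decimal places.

Propagate the distribution vector 3 days from Rainy.
After 0 days: (0.0000, 0.0000, 1.0000)
After 1 day: (0.3000, 0.5000, 0.2000)
After 2 days: (0.2400, 0.5800, 0.1800)
After 3 days: (0.2520, 0.5820, 0.1660)
P(in Snowy after 3 days) = 0.2520

0.2520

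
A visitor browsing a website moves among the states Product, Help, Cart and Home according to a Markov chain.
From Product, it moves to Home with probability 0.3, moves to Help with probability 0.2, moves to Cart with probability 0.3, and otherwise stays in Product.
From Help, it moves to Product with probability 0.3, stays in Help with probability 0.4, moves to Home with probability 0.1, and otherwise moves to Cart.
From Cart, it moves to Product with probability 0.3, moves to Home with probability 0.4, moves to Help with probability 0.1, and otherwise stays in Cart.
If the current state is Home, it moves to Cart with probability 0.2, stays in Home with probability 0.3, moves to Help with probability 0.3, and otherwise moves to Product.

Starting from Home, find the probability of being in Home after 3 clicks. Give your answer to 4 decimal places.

0.2680

Propagate the distribution vector 3 clicks from Home.
After 0 clicks: (0.0000, 0.0000, 0.0000, 1.0000)
After 1 click: (0.2000, 0.3000, 0.2000, 0.3000)
After 2 clicks: (0.2500, 0.2700, 0.2200, 0.2600)
After 3 clicks: (0.2490, 0.2580, 0.2250, 0.2680)
P(in Home after 3 clicks) = 0.2680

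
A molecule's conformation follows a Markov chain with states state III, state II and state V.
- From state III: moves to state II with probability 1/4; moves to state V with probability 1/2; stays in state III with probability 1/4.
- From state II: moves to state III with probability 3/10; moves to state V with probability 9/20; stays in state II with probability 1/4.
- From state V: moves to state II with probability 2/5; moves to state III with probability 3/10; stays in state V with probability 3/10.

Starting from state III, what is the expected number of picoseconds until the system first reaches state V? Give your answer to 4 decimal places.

2.0513

Let t(s) be the expected number of picoseconds to first reach state V from state s, with t(state V) = 0. Conditioning on the first picosecond:
t(state III) = 1 + 0.25·t(state III) + 0.25·t(state II)
t(state II) = 1 + 0.3·t(state III) + 0.25·t(state II)
Solving: t(state III) = 2.0513, t(state II) = 2.1538.
Expected picoseconds from state III to state V: 2.0513.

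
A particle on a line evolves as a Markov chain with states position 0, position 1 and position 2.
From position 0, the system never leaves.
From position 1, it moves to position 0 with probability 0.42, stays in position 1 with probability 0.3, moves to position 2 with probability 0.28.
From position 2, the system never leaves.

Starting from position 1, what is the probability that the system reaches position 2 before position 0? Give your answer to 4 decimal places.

0.4000

Let h(s) be the probability of absorption at position 2 starting from transient state s. Then h(position 2) = 1 and h(position 0) = 0. By first-step analysis:
h(position 1) = 0.42·0 + 0.3·h(position 1) + 0.28·1
Solving: h(position 1) = 0.4000.
Starting from position 1, the probability is 0.4000.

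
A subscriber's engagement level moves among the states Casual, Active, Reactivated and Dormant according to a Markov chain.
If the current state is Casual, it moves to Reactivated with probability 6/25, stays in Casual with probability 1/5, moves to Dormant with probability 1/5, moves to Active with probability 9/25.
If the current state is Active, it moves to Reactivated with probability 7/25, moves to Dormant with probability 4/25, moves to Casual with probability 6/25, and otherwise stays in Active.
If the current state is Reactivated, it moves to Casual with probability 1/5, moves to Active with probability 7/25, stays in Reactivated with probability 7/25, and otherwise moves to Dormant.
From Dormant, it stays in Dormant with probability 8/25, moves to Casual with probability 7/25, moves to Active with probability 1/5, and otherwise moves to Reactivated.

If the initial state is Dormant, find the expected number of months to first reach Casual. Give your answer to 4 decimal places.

3.9854

Let t(s) be the expected number of months to first reach Casual from state s, with t(Casual) = 0. Conditioning on the first month:
t(Active) = 1 + 0.32·t(Active) + 0.28·t(Reactivated) + 0.16·t(Dormant)
t(Reactivated) = 1 + 0.28·t(Active) + 0.28·t(Reactivated) + 0.24·t(Dormant)
t(Dormant) = 1 + 0.2·t(Active) + 0.2·t(Reactivated) + 0.32·t(Dormant)
Solving: t(Active) = 4.1997, t(Reactivated) = 4.3506, t(Dormant) = 3.9854.
Expected months from Dormant to Casual: 3.9854.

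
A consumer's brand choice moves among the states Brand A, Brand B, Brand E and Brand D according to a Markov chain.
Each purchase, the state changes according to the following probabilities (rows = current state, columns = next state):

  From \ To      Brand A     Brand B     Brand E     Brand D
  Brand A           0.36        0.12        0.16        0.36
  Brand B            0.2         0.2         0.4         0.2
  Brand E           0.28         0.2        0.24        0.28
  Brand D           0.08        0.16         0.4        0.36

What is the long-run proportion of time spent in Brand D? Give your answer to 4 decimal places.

Let the stationary distribution be π with π = πP and π_1 + π_2 + π_3 + π_4 = 1.
π_1 = 0.36·π_1 + 0.2·π_2 + 0.28·π_3 + 0.08·π_4
π_2 = 0.12·π_1 + 0.2·π_2 + 0.2·π_3 + 0.16·π_4
π_3 = 0.16·π_1 + 0.4·π_2 + 0.24·π_3 + 0.4·π_4
Solving with the normalization constraint gives π = (0.2224, 0.1698, 0.2988, 0.3089).
So the stationary probability of Brand D is 0.3089.

0.3089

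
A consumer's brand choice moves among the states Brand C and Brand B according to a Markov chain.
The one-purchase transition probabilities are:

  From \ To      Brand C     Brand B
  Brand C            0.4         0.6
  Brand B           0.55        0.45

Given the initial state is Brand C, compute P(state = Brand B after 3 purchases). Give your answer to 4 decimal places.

0.5235

Propagate the distribution vector 3 purchases from Brand C.
After 0 purchases: (1.0000, 0.0000)
After 1 purchase: (0.4000, 0.6000)
After 2 purchases: (0.4900, 0.5100)
After 3 purchases: (0.4765, 0.5235)
P(in Brand B after 3 purchases) = 0.5235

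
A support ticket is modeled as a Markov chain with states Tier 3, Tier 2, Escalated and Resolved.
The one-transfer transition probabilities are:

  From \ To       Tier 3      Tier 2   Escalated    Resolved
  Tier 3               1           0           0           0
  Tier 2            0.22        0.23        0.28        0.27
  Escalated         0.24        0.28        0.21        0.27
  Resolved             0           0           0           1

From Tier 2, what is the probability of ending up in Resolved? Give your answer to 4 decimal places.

0.5452

Let h(s) be the probability of absorption at Resolved starting from transient state s. Then h(Resolved) = 1 and h(Tier 3) = 0. By first-step analysis:
h(Tier 2) = 0.22·0 + 0.23·h(Tier 2) + 0.28·h(Escalated) + 0.27·1
h(Escalated) = 0.24·0 + 0.28·h(Tier 2) + 0.21·h(Escalated) + 0.27·1
Solving: h(Tier 2) = 0.5452, h(Escalated) = 0.5350.
Starting from Tier 2, the probability is 0.5452.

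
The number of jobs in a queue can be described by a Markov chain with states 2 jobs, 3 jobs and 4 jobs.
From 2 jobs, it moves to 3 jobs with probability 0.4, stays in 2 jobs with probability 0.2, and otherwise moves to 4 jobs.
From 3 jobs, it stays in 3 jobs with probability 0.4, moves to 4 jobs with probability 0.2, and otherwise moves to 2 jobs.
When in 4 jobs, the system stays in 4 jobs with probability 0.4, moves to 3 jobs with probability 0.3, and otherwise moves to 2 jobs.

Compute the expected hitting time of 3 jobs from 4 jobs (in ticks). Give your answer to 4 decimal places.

Let t(s) be the expected number of ticks to first reach 3 jobs from state s, with t(3 jobs) = 0. Conditioning on the first tick:
t(2 jobs) = 1 + 0.2·t(2 jobs) + 0.4·t(4 jobs)
t(4 jobs) = 1 + 0.3·t(2 jobs) + 0.4·t(4 jobs)
Solving: t(2 jobs) = 2.7778, t(4 jobs) = 3.0556.
Expected ticks from 4 jobs to 3 jobs: 3.0556.

3.0556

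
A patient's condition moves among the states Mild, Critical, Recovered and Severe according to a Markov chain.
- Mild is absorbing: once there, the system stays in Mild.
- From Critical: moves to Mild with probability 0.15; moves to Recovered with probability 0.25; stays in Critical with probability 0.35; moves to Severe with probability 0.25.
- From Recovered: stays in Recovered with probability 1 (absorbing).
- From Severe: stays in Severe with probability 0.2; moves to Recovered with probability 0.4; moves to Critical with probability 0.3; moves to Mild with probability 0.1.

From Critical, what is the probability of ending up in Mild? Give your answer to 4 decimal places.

0.3258

Let h(s) be the probability of absorption at Mild starting from transient state s. Then h(Mild) = 1 and h(Recovered) = 0. By first-step analysis:
h(Critical) = 0.15·1 + 0.35·h(Critical) + 0.25·0 + 0.25·h(Severe)
h(Severe) = 0.1·1 + 0.3·h(Critical) + 0.4·0 + 0.2·h(Severe)
Solving: h(Critical) = 0.3258, h(Severe) = 0.2472.
Starting from Critical, the probability is 0.3258.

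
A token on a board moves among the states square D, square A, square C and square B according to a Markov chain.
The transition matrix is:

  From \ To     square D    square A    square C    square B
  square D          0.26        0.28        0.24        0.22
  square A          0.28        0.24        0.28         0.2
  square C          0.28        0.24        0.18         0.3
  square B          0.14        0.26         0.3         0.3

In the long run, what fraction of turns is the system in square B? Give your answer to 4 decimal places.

Let the stationary distribution be π with π = πP and π_1 + π_2 + π_3 + π_4 = 1.
π_1 = 0.26·π_1 + 0.28·π_2 + 0.28·π_3 + 0.14·π_4
π_2 = 0.28·π_1 + 0.24·π_2 + 0.24·π_3 + 0.26·π_4
π_3 = 0.24·π_1 + 0.28·π_2 + 0.18·π_3 + 0.3·π_4
Solving with the normalization constraint gives π = (0.2395, 0.2547, 0.2505, 0.2554).
So the stationary probability of square B is 0.2554.

0.2554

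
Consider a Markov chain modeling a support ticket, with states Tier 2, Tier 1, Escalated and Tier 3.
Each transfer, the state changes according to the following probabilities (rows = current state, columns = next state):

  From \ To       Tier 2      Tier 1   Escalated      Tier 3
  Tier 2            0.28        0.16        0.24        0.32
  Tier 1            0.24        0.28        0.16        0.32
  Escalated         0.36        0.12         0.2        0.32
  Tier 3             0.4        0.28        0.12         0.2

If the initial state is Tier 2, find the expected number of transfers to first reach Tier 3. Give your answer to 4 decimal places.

3.1250

Let t(s) be the expected number of transfers to first reach Tier 3 from state s, with t(Tier 3) = 0. Conditioning on the first transfer:
t(Tier 2) = 1 + 0.28·t(Tier 2) + 0.16·t(Tier 1) + 0.24·t(Escalated)
t(Tier 1) = 1 + 0.24·t(Tier 2) + 0.28·t(Tier 1) + 0.16·t(Escalated)
t(Escalated) = 1 + 0.36·t(Tier 2) + 0.12·t(Tier 1) + 0.2·t(Escalated)
Solving: t(Tier 2) = 3.1250, t(Tier 1) = 3.1250, t(Escalated) = 3.1250.
Expected transfers from Tier 2 to Tier 3: 3.1250.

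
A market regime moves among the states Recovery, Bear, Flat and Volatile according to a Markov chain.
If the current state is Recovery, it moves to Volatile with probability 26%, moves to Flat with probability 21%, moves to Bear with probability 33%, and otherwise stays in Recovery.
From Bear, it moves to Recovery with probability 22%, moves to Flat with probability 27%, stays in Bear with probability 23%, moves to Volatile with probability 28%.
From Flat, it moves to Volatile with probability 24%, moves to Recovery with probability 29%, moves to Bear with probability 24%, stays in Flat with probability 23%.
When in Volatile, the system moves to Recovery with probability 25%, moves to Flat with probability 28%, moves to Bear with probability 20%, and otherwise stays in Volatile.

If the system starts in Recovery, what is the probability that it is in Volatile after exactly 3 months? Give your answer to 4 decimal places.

Propagate the distribution vector 3 months from Recovery.
After 0 months: (1.0000, 0.0000, 0.0000, 0.0000)
After 1 month: (0.2000, 0.3300, 0.2100, 0.2600)
After 2 months: (0.2385, 0.2443, 0.2522, 0.2650)
After 3 months: (0.2408, 0.2484, 0.2483, 0.2625)
P(in Volatile after 3 months) = 0.2625

0.2625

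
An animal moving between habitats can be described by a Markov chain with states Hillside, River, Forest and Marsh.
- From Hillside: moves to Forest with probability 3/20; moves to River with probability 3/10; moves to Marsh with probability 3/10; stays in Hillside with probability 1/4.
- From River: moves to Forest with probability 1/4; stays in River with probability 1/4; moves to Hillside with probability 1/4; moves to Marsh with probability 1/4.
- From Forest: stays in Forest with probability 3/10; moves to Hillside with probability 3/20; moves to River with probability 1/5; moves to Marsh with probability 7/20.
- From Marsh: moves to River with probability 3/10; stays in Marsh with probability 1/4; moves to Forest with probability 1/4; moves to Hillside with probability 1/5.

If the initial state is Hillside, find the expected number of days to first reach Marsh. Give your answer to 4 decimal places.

Let t(s) be the expected number of days to first reach Marsh from state s, with t(Marsh) = 0. Conditioning on the first day:
t(Hillside) = 1 + 0.25·t(Hillside) + 0.3·t(River) + 0.15·t(Forest)
t(River) = 1 + 0.25·t(Hillside) + 0.25·t(River) + 0.25·t(Forest)
t(Forest) = 1 + 0.15·t(Hillside) + 0.2·t(River) + 0.3·t(Forest)
Solving: t(Hillside) = 3.3660, t(River) = 3.5058, t(Forest) = 3.1515.
Expected days from Hillside to Marsh: 3.3660.

3.3660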